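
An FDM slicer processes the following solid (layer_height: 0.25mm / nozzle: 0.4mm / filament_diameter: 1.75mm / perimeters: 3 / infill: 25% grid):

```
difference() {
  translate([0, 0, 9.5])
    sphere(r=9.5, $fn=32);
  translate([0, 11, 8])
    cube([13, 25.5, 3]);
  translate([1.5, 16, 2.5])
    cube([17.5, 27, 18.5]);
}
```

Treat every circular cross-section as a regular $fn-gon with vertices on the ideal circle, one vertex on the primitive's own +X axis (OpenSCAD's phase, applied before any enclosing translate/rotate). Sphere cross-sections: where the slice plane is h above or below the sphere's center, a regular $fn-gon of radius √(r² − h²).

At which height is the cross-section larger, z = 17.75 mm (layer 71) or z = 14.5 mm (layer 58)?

layer 58 (z = 14.5 mm)

Layer 71 (z = 17.75): the r=9.5 sphere slices to a regular 32-gon of circumradius 4.710 (√(r²−h²) with h=8.25 from center) (area = (32/2)·4.710²·sin(360°/32) = 69.26 mm²); the cube at (0, 11) does not reach this height (z outside [8, 11]); the 17.5×27 cube at (1.5, 16) contributes its full rectangle (area 472.50 mm²); Taking the first minus the rest: starting from the r=9.5 sphere (69.26 mm²), the 17.5×27 cube at (1.5, 16) misses the remaining region (no effect) — area = 69.26 mm². So its area = 69.26 mm². Layer 58 (z = 14.5): the r=9.5 sphere slices to a regular 32-gon of circumradius 8.078 (√(r²−h²) with h=5 from center) (area = (32/2)·8.078²·sin(360°/32) = 203.67 mm²); the cube at (0, 11) does not reach this height (z outside [8, 11]); the cube at (1.5, 16) (footprint 17.5×27) is included at this height (area 472.50 mm²); Subtracting the remaining from the first: starting from the r=9.5 sphere (203.67 mm²), the 17.5×27 cube at (1.5, 16) misses the remaining region (no effect) — area = 203.67 mm². So its area = 203.67 mm². Layer 58 is larger (203.67 vs 69.26 mm²).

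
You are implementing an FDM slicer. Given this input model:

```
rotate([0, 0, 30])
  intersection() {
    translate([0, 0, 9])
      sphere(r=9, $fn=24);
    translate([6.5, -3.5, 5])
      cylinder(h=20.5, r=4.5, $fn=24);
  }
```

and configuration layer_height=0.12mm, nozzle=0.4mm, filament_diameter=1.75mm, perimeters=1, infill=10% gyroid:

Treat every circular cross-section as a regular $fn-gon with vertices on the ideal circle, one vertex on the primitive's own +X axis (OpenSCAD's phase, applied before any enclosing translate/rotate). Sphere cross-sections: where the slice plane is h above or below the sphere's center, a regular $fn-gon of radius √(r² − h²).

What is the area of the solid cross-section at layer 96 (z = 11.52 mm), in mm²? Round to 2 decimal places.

38.63 mm²

At z = 11.52 mm: the sphere: section is a regular 24-gon, circumradius = √(r²−h²) = √(9²−2.52²) = 8.640 (area = (24/2)·8.640²·sin(360°/24) = 231.85 mm²); the r=4.5 cylinder at (6.5, -3.5) gives a regular 24-gon of circumradius 4.5 (constant along its height) (area = (24/2)·4.500²·sin(360°/24) = 62.89 mm²); Taking the intersection: the r=4.5 cylinder at (6.5, -3.5) partially overlaps the r=9 sphere; clipping to the common part keeps 38.63 mm² — area = 38.63 mm²; (whole slice rotated 30° about Z — lengths, areas and connectivity unchanged). Overall, the cross-section is a single solid region. Net area = 38.63 mm².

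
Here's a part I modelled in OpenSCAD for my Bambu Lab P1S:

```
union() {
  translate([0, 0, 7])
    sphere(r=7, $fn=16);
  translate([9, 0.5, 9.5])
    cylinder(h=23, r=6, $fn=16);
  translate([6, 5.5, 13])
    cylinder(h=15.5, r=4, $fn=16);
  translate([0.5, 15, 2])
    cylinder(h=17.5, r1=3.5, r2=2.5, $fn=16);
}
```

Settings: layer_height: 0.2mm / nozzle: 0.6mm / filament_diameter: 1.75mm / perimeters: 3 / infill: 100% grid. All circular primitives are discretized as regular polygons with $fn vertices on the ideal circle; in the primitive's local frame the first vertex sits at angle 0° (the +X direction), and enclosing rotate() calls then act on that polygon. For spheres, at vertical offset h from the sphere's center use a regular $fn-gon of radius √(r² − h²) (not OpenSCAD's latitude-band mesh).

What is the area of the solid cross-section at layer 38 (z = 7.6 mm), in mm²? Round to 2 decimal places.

At z = 7.6 mm: the sphere: section is a regular 16-gon, circumradius = √(r²−h²) = √(7²−0.6²) = 6.974 (area = (16/2)·6.974²·sin(360°/16) = 148.91 mm²); the cylinder at (9, 0.5) does not reach this height (z outside [9.5, 32.5]); the cylinder at (6, 5.5) is absent (z outside [13, 28.5]); the cone at (0.5, 15) (r1=3.5→r2=2.5) has section circumradius 3.180 here — a regular 16-gon (area = (16/2)·3.180²·sin(360°/16) = 30.96 mm²); Taking the union: the 2 present regions are separate (no shared area or edge), so areas and boundary lengths simply add and each stays a separate island — area = 179.87 mm². Overall, the cross-section has 2 separate islands. Net area = 179.87 mm².

179.87 mm²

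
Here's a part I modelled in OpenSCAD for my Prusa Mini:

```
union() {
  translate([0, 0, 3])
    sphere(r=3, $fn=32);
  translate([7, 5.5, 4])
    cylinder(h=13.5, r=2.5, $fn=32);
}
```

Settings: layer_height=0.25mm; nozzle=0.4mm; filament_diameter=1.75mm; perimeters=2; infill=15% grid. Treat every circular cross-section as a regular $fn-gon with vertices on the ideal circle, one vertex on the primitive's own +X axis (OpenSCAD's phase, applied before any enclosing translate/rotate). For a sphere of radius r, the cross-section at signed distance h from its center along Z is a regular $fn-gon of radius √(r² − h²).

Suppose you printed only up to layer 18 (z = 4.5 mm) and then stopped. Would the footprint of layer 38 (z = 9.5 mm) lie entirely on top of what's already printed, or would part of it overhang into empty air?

entirely on top

Compare the two slices. At z = 4.5: the r=3 sphere contributes a regular 32-gon of circumradius √(3²−1.5²) = 2.598 (area = (32/2)·2.598²·sin(360°/32) = 21.07 mm²); the r=2.5 cylinder at (7, 5.5) gives a regular 32-gon of circumradius 2.5 (constant along its height) (area = (32/2)·2.500²·sin(360°/32) = 19.51 mm²); Taking the union: the 2 present regions are separate (no shared area or edge), so areas and boundary lengths simply add and each stays a separate island — area = 40.58 mm². At z = 9.5: the sphere is not intersected at this z (|z−center|=6.500 > r=3); the cylinder at (7, 5.5): section is a regular 32-gon, circumradius r=2.5 (area = (32/2)·2.500²·sin(360°/32) = 19.51 mm²); Combining (union): only the r=2.5 cylinder at (7, 5.5) is present, so the union is just that shape — area = 19.51 mm². Checking containment: the cross-section at z = 9.5 is a subset of the cross-section at z = 4.5.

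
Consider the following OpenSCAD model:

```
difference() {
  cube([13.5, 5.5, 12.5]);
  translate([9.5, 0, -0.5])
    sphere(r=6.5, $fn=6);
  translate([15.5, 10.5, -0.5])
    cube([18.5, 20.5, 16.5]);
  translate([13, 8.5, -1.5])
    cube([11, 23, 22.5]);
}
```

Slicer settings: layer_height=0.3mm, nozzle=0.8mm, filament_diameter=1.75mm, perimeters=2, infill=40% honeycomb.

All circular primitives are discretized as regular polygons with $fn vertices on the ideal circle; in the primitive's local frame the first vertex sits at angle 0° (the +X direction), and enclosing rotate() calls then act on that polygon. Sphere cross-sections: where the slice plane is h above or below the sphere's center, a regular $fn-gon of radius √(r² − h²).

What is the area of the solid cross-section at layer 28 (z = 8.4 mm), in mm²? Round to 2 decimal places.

At z = 8.4 mm: the 13.5×5.5 cube contributes its full rectangle (area 74.25 mm²); the sphere at (9.5, 0) does not reach this height (|z−center|=8.900 > r=6.5); the cube at (15.5, 10.5) is present — its section is the full 18.5×20.5 rectangle (area 379.25 mm²); the cube at (13, 8.5) (footprint 11×23) is included at this height (area 253.00 mm²); Taking the first minus the rest: starting from the 13.5×5.5 cube (74.25 mm²), the 18.5×20.5 cube at (15.5, 10.5) misses the remaining region (no effect); the 11×23 cube at (13, 8.5) misses the remaining region (no effect) — area = 74.25 mm². Overall, the cross-section is a single solid region. Net area = 74.25 mm².

74.25 mm²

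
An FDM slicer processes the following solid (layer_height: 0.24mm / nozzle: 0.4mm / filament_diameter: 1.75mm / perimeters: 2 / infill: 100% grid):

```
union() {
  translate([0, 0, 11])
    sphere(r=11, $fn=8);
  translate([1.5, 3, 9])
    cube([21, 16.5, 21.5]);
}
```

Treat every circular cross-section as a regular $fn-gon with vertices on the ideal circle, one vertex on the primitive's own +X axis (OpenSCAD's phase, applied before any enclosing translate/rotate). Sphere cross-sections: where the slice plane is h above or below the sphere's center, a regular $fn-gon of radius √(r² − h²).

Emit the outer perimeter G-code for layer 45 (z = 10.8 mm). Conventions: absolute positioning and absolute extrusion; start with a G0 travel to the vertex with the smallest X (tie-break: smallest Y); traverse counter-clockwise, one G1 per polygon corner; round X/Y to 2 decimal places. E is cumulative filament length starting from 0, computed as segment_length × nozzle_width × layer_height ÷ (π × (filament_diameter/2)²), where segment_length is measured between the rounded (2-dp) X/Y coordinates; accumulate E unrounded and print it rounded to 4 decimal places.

At z = 10.8 mm: the sphere: section is a regular 8-gon, circumradius = √(r²−h²) = √(11²−0.2²) = 10.998; the 21×16.5 cube at (1.5, 3) contributes its full rectangle; Merging all regions: the regions partially overlap (shared area 42.87 mm²), so overlapping operands fuse into one piece — 1 connected region. The outline is a single polygon with 12 vertices. Extrusion per mm of travel: 0.4 × 0.24 / (π × 0.875²) = 0.039912. Accumulating E over each segment gives final E = 4.5799.

G0 X-11.00 Y0.00 Z10.80
G1 X-7.78 Y-7.78 E0.3361
G1 X0.00 Y-11.00 E0.6721
G1 X7.78 Y-7.78 E1.0082
G1 X11.00 Y0.00 E1.3442
G1 X9.76 Y3.00 E1.4738
G1 X22.50 Y3.00 E1.9823
G1 X22.50 Y19.50 E2.6408
G1 X1.50 Y19.50 E3.4790
G1 X1.50 Y10.38 E3.8430
G1 X0.00 Y11.00 E3.9078
G1 X-7.78 Y7.78 E4.2438
G1 X-11.00 Y0.00 E4.5799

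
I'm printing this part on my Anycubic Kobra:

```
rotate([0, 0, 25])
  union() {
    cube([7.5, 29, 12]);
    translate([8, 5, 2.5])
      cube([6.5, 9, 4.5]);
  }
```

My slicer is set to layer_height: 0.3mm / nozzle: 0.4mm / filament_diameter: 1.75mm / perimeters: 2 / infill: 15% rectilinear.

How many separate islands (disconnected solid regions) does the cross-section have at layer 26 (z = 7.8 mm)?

At z = 7.8 mm: the cube is present — its section is the full 7.5×29 rectangle; the cube at (8, 5) is absent (z outside [2.5, 7]); Taking the union: only the 7.5×29 cube is present, so the union is just that shape — 1 connected region; (whole slice rotated 25° about Z — lengths, areas and connectivity unchanged). Overall, the cross-section is a single solid region. Island count = 1.

1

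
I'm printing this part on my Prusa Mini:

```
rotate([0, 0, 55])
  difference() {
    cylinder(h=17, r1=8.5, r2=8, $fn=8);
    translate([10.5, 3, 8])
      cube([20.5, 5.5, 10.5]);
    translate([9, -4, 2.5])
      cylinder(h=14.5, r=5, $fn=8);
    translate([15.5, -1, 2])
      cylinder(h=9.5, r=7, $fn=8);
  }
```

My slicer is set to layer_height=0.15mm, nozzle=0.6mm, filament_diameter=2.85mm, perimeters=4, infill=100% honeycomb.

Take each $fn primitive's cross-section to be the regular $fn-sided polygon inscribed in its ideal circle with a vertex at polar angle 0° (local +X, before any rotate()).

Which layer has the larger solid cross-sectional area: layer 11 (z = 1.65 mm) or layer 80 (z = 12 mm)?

layer 11 (z = 1.65 mm)

Layer 11 (z = 1.65): the cone: at t=0.097 of its height the radius interpolates to r₁+(r₂−r₁)t = 8.451, giving a regular 8-gon of that circumradius (area = (8/2)·8.451²·sin(360°/8) = 202.03 mm²); the cube at (10.5, 3) does not reach this height (z outside [8, 18.5]); the cylinder at (9, -4) is not intersected at this z (z outside [2.5, 17]); the cylinder at (15.5, -1) does not reach this height (z outside [2, 11.5]); After the difference (first − rest): none of the subtracted shapes is present at this height, so the cone is unchanged — area = 202.03 mm²; (rotated 55° about Z; rotation is an isometry so areas/perimeters/island counts are preserved). So its area = 202.03 mm². Layer 80 (z = 12): the cone: at t=0.706 of its height the radius interpolates to r₁+(r₂−r₁)t = 8.147, giving a regular 8-gon of that circumradius (area = (8/2)·8.147²·sin(360°/8) = 187.74 mm²); the cube at (10.5, 3) is present — its section is the full 20.5×5.5 rectangle (area 112.75 mm²); the cylinder at (9, -4): section is a regular 8-gon, circumradius r=5 (area = (8/2)·5.000²·sin(360°/8) = 70.71 mm²); the cylinder at (15.5, -1) is absent (z outside [2, 11.5]); Subtracting the remaining from the first: starting from the cone (187.74 mm²), the 20.5×5.5 cube at (10.5, 3) misses the remaining region (no effect); the r=5 cylinder at (9, -4) partially overlaps it — only the 13.46 mm² overlap (of its 70.71 mm²) is removed, clipping the outline — area = 174.27 mm²; (whole slice rotated 55° about Z — lengths, areas and connectivity unchanged). So its area = 174.27 mm². Layer 11 is larger (202.03 vs 174.27 mm²).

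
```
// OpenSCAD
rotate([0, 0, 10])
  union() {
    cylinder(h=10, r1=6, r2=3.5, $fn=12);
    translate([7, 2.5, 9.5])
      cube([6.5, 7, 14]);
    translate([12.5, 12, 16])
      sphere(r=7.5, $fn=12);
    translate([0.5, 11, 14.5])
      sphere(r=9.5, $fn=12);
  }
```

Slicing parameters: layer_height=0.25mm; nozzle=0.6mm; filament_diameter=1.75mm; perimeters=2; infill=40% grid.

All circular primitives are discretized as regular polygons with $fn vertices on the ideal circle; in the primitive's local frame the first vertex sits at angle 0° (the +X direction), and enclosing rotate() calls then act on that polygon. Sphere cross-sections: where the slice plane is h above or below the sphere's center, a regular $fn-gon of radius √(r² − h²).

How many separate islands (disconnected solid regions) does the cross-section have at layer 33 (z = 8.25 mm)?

2

At z = 8.25 mm: the cone contributes a regular 12-gon of circumradius 3.938 (interpolated between r1=6 and r2=3.5 at t=0.825); the cube at (7, 2.5) is not intersected at this z (z outside [9.5, 23.5]); the sphere at (12.5, 12) is not intersected at this z (|z−center|=7.750 > r=7.5); the r=9.5 sphere at (0.5, 11) contributes a regular 12-gon of circumradius √(9.5²−6.25²) = 7.155; Taking the union: the 2 present regions are separate (no shared area or edge), so areas and boundary lengths simply add and each stays a separate island — 2 connected regions; (rotated 10° about Z; rotation is an isometry so areas/perimeters/island counts are preserved). Overall, the cross-section has 2 separate islands. Island count = 2.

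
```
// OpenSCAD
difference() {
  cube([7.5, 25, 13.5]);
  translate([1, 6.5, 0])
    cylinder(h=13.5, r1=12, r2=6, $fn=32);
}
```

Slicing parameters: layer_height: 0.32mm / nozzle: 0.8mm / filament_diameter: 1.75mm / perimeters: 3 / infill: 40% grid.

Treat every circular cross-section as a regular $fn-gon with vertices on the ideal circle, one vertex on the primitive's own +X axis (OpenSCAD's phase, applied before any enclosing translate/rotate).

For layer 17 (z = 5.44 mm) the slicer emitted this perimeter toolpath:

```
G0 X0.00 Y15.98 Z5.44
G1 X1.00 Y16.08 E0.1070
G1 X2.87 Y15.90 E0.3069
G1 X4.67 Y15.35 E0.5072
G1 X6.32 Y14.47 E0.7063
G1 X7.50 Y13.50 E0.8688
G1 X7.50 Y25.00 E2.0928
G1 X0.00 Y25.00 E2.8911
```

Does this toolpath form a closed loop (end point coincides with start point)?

no

Start point (G0): (0.00, 15.98). End point (last G1): the path does not return to the start — open.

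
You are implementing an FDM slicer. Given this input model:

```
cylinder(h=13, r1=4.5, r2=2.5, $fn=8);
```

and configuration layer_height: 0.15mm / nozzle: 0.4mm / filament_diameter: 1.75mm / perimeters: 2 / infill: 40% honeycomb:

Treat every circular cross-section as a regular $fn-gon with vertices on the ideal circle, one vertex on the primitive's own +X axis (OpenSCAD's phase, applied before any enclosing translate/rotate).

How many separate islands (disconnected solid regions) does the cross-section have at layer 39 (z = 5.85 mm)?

1

At z = 5.85 mm: the cone contributes a regular 8-gon of circumradius 3.600 (interpolated between r1=4.5 and r2=2.5 at t=0.450). Overall, the cross-section is a single solid region. Island count = 1.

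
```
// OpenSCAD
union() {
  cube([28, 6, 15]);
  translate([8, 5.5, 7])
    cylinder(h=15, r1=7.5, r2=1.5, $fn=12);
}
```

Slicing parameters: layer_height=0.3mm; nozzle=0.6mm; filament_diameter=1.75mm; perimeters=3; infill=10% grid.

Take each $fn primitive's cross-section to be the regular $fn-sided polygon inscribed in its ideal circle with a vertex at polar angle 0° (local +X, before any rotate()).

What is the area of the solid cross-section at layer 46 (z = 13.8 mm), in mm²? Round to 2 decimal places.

197.56 mm²

At z = 13.8 mm: the cube is present — its section is the full 28×6 rectangle (area 168.00 mm²); the cone at (8, 5.5): at t=0.453 of its height the radius interpolates to r₁+(r₂−r₁)t = 4.780, giving a regular 12-gon of that circumradius (area = (12/2)·4.780²·sin(360°/12) = 68.55 mm²); Combining (union): the regions partially overlap — summed areas 236.55 mm² minus the doubly-counted overlap 38.99 mm² gives 197.56 mm² — area = 197.56 mm². Overall, the cross-section is a single solid region. Net area = 197.56 mm².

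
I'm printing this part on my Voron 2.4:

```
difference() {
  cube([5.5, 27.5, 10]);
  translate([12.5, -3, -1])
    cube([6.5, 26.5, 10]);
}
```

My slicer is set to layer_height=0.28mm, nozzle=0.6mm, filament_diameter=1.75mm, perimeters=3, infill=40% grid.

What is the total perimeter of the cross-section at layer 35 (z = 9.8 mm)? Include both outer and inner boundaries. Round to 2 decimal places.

66.00 mm

At z = 9.8 mm: the cube (footprint 5.5×27.5) is included at this height (perimeter 66.00 mm); the cube at (12.5, -3) is absent (z outside [-1, 9]); Subtracting the remaining from the first: none of the subtracted shapes is present at this height, so the 5.5×27.5 cube is unchanged — boundary = 66.00 mm. Overall, the cross-section is a single solid region. Total boundary length (outer) = 66.00 mm.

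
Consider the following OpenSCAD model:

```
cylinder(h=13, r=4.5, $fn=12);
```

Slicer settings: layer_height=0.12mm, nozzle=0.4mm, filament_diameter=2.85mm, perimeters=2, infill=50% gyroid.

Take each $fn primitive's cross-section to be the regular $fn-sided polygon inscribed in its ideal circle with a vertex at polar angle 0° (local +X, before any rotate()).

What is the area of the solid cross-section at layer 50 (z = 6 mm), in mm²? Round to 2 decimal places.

60.75 mm²

At z = 6 mm: the r=4.5 cylinder gives a regular 12-gon of circumradius 4.5 (constant along its height) (area = (12/2)·4.500²·sin(360°/12) = 60.75 mm²). Overall, the cross-section is a single solid region. Net area = 60.75 mm².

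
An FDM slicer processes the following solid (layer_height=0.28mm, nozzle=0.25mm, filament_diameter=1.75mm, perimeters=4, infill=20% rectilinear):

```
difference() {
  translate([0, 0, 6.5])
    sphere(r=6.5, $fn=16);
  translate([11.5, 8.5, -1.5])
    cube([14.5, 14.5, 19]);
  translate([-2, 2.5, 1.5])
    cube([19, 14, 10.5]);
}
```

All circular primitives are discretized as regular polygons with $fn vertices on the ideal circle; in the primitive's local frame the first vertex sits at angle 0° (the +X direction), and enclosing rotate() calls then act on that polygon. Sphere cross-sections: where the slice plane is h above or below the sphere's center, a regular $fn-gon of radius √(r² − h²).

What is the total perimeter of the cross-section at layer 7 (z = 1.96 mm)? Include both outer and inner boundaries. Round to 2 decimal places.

29.85 mm

At z = 1.96 mm: the r=6.5 sphere contributes a regular 16-gon of circumradius √(6.5²−4.54²) = 4.652 (perimeter = 2·16·4.652·sin(180°/16) = 29.04 mm); the cube at (11.5, 8.5) is present — its section is the full 14.5×14.5 rectangle (perimeter 58.00 mm); the cube at (-2, 2.5) is present — its section is the full 19×14 rectangle (perimeter 66.00 mm); After the difference (first − rest): starting from the r=6.5 sphere, the 14.5×14.5 cube at (11.5, 8.5) misses the remaining region (no effect); the 19×14 cube at (-2, 2.5) partially overlaps it — only the 9.57 mm² overlap (of its 266.00 mm²) is removed, clipping the outline — boundary = 29.85 mm. Overall, the cross-section is a single solid region. Total boundary length (outer) = 29.85 mm.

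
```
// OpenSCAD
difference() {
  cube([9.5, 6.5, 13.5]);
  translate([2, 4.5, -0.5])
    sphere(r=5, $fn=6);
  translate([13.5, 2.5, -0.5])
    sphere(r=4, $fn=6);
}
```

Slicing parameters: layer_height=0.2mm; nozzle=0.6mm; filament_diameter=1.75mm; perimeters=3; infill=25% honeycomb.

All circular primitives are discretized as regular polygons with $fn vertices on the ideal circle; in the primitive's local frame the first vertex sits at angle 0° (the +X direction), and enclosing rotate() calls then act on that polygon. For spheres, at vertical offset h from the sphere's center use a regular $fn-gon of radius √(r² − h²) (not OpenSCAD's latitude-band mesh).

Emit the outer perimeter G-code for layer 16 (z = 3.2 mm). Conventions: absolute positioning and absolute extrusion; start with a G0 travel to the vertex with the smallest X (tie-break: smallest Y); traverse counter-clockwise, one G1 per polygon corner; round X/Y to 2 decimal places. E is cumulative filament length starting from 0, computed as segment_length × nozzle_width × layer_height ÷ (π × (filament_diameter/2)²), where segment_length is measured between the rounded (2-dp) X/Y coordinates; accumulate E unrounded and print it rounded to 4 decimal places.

G0 X0.00 Y0.00 Z3.20
G1 X9.50 Y0.00 E0.4740
G1 X9.50 Y6.50 E0.7982
G1 X4.21 Y6.50 E1.0622
G1 X5.36 Y4.50 E1.1773
G1 X3.68 Y1.59 E1.3449
G1 X0.32 Y1.59 E1.5125
G1 X0.00 Y2.14 E1.5443
G1 X0.00 Y0.00 E1.6510

At z = 3.2 mm: the cube is present — its section is the full 9.5×6.5 rectangle; the sphere at (2, 4.5): section is a regular 6-gon, circumradius = √(r²−h²) = √(5²−3.7²) = 3.363; the sphere at (13.5, 2.5): section is a regular 6-gon, circumradius = √(r²−h²) = √(4²−3.7²) = 1.520; After the difference (first − rest): starting from the 9.5×6.5 cube, the r=5 sphere at (2, 4.5) partially overlaps it — only the 22.65 mm² overlap (of its 29.38 mm²) is removed, clipping the outline; the r=4 sphere at (13.5, 2.5) misses the remaining region (no effect) — 1 connected region. The outline is a single polygon with 8 vertices. Extrusion per mm of travel: 0.6 × 0.2 / (π × 0.875²) = 0.049890. Accumulating E over each segment gives final E = 1.6510.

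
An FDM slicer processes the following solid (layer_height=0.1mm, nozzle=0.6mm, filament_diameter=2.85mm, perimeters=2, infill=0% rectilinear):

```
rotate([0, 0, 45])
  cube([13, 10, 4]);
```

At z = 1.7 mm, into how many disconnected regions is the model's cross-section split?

At z = 1.7 mm: the cube is present — its section is the full 13×10 rectangle; (rotated 45° about Z; rotation is an isometry so areas/perimeters/island counts are preserved). The result has 1 disconnected region.

1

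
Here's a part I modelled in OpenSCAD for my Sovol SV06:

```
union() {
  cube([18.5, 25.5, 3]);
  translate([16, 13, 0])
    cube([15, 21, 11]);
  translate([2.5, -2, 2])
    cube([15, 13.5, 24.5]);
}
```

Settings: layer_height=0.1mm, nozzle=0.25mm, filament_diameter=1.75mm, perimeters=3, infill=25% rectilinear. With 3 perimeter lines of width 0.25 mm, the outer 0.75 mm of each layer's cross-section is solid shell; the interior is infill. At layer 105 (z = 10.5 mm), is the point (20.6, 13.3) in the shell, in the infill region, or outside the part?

shell

At z = 10.5 mm: the cube is not intersected at this z (z outside [0, 3]); the 15×21 cube at (16, 13) contributes its full rectangle; the cube at (2.5, -2) is present — its section is the full 15×13.5 rectangle; Combining (union): the 2 present regions are separate (no shared area or edge), so areas and boundary lengths simply add and each stays a separate island — 2 connected regions. Overall, the cross-section has 2 separate islands. The nearest boundary edge runs (31.00, 13.00)→(16.00, 13.00); distance from the point to it = 0.30 mm. (Shell/infill is judged within the island containing the point — the largest one.) The point is inside the cross-section, 0.30 mm from the nearest boundary — within the 0.75 mm shell band (3 × 0.25).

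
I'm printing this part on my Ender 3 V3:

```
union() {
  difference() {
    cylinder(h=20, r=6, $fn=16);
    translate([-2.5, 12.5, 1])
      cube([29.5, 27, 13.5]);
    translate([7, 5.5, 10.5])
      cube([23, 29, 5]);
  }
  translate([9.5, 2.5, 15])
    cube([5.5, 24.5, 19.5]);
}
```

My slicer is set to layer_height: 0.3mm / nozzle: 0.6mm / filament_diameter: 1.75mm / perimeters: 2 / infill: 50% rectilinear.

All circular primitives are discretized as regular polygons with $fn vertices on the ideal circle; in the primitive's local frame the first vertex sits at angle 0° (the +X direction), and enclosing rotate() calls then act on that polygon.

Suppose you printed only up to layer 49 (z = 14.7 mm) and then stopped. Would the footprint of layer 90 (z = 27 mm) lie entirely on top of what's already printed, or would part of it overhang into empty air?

part overhangs

Compare the two slices. At z = 14.7: the r=6 cylinder contributes a regular 16-gon of circumradius 6 (area = (16/2)·6.000²·sin(360°/16) = 110.21 mm²); the cube at (-2.5, 12.5) is not intersected at this z (z outside [1, 14.5]); the cube at (7, 5.5) (footprint 23×29) is included at this height (area 667.00 mm²); Taking the first minus the rest: starting from the r=6 cylinder (110.21 mm²), the 23×29 cube at (7, 5.5) misses the remaining region (no effect) — area = 110.21 mm²; the cube at (9.5, 2.5) is absent (z outside [15, 34.5]); Combining (union): only the result so far is present, so the union is just that shape — area = 110.21 mm². At z = 27: the cylinder does not reach this height (z outside [0, 20]); the cube at (-2.5, 12.5) is not intersected at this z (z outside [1, 14.5]); the cube at (7, 5.5) is absent (z outside [10.5, 15.5]); After the difference (first − rest): the first operand is absent here, so nothing remains; the cube at (9.5, 2.5) (footprint 5.5×24.5) is included at this height (area 134.75 mm²); Merging all regions: only the 5.5×24.5 cube at (9.5, 2.5) is present, so the union is just that shape — area = 134.75 mm². Checking containment: at z = 27 the cross-section extends beyond the z = 14.7 cross-section by about 134.75 mm².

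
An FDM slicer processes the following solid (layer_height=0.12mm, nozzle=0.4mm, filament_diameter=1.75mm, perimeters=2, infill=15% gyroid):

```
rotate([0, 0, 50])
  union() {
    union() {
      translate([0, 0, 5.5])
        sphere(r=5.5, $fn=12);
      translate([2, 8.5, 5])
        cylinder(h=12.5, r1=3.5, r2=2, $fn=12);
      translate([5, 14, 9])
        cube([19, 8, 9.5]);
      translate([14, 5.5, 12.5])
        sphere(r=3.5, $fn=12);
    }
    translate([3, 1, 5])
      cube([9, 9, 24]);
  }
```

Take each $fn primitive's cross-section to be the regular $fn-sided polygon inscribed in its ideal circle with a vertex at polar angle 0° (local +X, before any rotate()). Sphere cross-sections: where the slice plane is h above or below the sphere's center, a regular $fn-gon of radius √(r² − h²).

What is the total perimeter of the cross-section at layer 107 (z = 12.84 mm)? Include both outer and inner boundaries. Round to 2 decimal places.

106.17 mm

At z = 12.84 mm: the sphere does not reach this height (|z−center|=7.340 > r=5.5); the cone at (2, 8.5): at t=0.627 of its height the radius interpolates to r₁+(r₂−r₁)t = 2.559, giving a regular 12-gon of that circumradius (perimeter = 2·12·2.559·sin(180°/12) = 15.90 mm); the cube at (5, 14) (footprint 19×8) is included at this height (perimeter 54.00 mm); the r=3.5 sphere at (14, 5.5) contributes a regular 12-gon of circumradius √(3.5²−0.34²) = 3.483 (perimeter = 2·12·3.483·sin(180°/12) = 21.64 mm); Merging all regions: the 3 present regions are separate (no shared area or edge), so areas and boundary lengths simply add and each stays a separate island — boundary = 91.53 mm; the 9×9 cube at (3, 1) contributes its full rectangle (perimeter 36.00 mm); Combining (union): the regions partially overlap (shared area 9.89 mm²), so the edge portions inside another operand are dropped and the merged outline is re-measured after clipping — boundary = 106.17 mm; (whole slice rotated 50° about Z — lengths, areas and connectivity unchanged). Overall, the cross-section has 2 separate islands. Total boundary length (outer) = 106.17 mm.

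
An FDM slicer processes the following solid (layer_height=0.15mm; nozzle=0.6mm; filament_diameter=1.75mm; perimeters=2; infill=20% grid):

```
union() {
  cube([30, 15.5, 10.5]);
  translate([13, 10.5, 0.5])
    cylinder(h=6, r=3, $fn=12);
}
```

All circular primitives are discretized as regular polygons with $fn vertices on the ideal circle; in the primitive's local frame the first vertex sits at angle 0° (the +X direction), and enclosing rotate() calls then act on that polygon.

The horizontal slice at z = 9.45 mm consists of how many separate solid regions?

1

At z = 9.45 mm: the cube (footprint 30×15.5) is included at this height; the cylinder at (13, 10.5) is absent (z outside [0.5, 6.5]); Merging all regions: only the 30×15.5 cube is present, so the union is just that shape — 1 connected region. The result has 1 disconnected region.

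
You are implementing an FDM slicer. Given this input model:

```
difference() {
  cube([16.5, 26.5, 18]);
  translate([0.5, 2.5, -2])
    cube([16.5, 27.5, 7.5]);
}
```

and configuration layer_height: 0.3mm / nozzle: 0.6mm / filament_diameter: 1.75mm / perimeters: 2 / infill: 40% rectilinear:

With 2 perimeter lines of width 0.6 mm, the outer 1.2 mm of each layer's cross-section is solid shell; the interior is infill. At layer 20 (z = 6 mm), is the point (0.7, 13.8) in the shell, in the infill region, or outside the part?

shell

At z = 6 mm: the 16.5×26.5 cube contributes its full rectangle; the cube at (0.5, 2.5) is absent (z outside [-2, 5.5]); Subtracting the remaining from the first: none of the subtracted shapes is present at this height, so the 16.5×26.5 cube is unchanged — 1 connected region. Overall, the cross-section is a single solid region. The nearest boundary edge runs (0.00, 26.50)→(0.00, 0.00); distance from the point to it = 0.70 mm. The point is inside the cross-section, 0.70 mm from the nearest boundary — within the 1.2 mm shell band (2 × 0.6).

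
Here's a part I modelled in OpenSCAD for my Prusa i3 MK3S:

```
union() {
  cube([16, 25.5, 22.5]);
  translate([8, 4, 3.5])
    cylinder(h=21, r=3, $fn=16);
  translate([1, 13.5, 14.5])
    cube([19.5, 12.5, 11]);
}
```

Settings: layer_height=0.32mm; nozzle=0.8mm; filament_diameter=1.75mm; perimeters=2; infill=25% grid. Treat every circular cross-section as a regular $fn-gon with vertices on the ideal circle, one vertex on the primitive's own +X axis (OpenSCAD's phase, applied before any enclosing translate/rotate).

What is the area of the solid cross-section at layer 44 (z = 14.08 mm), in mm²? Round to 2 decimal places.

At z = 14.08 mm: the cube is present — its section is the full 16×25.5 rectangle (area 408.00 mm²); the cylinder at (8, 4): section is a regular 16-gon, circumradius r=3 (area = (16/2)·3.000²·sin(360°/16) = 27.55 mm²); the cube at (1, 13.5) does not reach this height (z outside [14.5, 25.5]); Combining (union): the r=3 cylinder at (8, 4) lies entirely inside the 16×25.5 cube, so the union is just the 16×25.5 cube — area = 408.00 mm². Overall, the cross-section is a single solid region. Net area = 408.00 mm².

408.00 mm²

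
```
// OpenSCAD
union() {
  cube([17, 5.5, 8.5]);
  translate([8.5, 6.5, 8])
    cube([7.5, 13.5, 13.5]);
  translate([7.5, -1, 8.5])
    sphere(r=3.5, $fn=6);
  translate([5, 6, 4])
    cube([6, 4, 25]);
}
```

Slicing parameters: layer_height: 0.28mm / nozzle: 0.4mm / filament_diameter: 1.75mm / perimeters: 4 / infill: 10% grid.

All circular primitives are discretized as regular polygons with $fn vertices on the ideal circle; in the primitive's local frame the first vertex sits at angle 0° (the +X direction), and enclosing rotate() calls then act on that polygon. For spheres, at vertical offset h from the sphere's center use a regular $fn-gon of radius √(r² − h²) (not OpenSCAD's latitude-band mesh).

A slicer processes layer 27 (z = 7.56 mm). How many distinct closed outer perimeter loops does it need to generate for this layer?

2

At z = 7.56 mm: the 17×5.5 cube contributes its full rectangle; the cube at (8.5, 6.5) is absent (z outside [8, 21.5]); the r=3.5 sphere at (7.5, -1) contributes a regular 6-gon of circumradius √(3.5²−0.94²) = 3.371; the cube at (5, 6) is present — its section is the full 6×4 rectangle; Merging all regions: the regions partially overlap (shared area 8.60 mm²), so overlapping operands fuse into one piece — 2 connected regions. The result has 2 disconnected regions.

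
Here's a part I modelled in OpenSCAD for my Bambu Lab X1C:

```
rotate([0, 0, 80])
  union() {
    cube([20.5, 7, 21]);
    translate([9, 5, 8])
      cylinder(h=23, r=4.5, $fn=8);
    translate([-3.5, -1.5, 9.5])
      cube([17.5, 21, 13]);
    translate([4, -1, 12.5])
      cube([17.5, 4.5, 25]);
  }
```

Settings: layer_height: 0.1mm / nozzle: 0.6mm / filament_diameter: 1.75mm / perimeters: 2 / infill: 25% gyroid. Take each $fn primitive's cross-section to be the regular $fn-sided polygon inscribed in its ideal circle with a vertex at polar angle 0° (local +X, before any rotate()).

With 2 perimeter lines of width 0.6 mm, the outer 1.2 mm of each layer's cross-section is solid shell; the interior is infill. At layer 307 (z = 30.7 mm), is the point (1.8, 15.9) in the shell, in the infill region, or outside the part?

infill

At z = 30.7 mm: the cube is absent (z outside [0, 21]); the r=4.5 cylinder at (9, 5) gives a regular 8-gon of circumradius 4.5 (constant along its height); the cube at (-3.5, -1.5) does not reach this height (z outside [9.5, 22.5]); the 17.5×4.5 cube at (4, -1) contributes its full rectangle; Taking the union: the regions partially overlap (shared area 16.07 mm²), so overlapping operands fuse into one piece — 1 connected region; (whole slice rotated 80° about Z — lengths, areas and connectivity unchanged). Overall, the cross-section is a single solid region. Undo the 80° rotation: the query point maps to (15.971, 0.988) in the un-rotated model frame. The nearest boundary edge runs (21.50, -1.00)→(4.00, -1.00); distance from the point to it = 1.99 mm. The point is inside the cross-section and 1.99 mm from the nearest boundary — more than the 1.2 mm shell width (2 × 0.6), so it's in the infill interior.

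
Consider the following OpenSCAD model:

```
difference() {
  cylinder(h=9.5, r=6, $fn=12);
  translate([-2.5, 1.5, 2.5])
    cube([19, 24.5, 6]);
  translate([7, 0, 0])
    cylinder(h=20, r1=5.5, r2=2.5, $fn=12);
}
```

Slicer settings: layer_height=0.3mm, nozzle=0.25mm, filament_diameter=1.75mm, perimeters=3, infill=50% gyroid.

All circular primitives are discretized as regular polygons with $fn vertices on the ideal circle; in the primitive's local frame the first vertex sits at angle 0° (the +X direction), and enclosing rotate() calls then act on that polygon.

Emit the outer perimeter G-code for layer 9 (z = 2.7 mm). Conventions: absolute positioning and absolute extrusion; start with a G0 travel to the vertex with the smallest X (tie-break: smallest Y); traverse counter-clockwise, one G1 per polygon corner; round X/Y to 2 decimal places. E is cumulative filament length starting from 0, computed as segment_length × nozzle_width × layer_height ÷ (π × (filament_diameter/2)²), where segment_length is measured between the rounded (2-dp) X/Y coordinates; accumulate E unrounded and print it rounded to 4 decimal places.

G0 X-6.00 Y0.00 Z2.70
G1 X-5.20 Y-3.00 E0.0968
G1 X-3.00 Y-5.20 E0.1938
G1 X0.00 Y-6.00 E0.2906
G1 X3.00 Y-5.20 E0.3875
G1 X4.12 Y-4.08 E0.4368
G1 X2.59 Y-2.55 E0.5043
G1 X1.91 Y0.00 E0.5866
G1 X2.31 Y1.50 E0.6350
G1 X-2.50 Y1.50 E0.7850
G1 X-2.50 Y5.33 E0.9044
G1 X-3.00 Y5.20 E0.9205
G1 X-5.20 Y3.00 E1.0175
G1 X-6.00 Y0.00 E1.1144

At z = 2.7 mm: the cylinder: section is a regular 12-gon, circumradius r=6; the 19×24.5 cube at (-2.5, 1.5) contributes its full rectangle; the cone at (7, 0): at t=0.135 of its height the radius interpolates to r₁+(r₂−r₁)t = 5.095, giving a regular 12-gon of that circumradius; Subtracting the remaining from the first: starting from the r=6 cylinder, the 19×24.5 cube at (-2.5, 1.5) partially overlaps it — only the 28.71 mm² overlap (of its 465.50 mm²) is removed, clipping the outline; the cone at (7, 0) partially overlaps it — only the 16.50 mm² overlap (of its 77.88 mm²) is removed, clipping the outline — 1 connected region. The outline is a single polygon with 13 vertices. Extrusion per mm of travel: 0.25 × 0.3 / (π × 0.875²) = 0.031181. Accumulating E over each segment gives final E = 1.1144.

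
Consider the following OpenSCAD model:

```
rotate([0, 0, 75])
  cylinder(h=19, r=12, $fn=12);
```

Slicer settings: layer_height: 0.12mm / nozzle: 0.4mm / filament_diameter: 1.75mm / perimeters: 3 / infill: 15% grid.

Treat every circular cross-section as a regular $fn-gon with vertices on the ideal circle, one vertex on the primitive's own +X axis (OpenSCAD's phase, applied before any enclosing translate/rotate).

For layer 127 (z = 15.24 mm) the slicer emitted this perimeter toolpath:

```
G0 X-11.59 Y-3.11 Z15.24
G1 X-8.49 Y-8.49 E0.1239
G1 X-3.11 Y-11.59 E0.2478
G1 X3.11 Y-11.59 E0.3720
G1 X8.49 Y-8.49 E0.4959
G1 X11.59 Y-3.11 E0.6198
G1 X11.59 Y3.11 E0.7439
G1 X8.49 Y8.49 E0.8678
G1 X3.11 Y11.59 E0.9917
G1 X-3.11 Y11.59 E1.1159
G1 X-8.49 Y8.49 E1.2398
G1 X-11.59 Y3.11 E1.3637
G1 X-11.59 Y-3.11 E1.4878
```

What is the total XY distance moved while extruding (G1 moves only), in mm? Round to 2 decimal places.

74.55 mm

Sum the Euclidean lengths of each G1 segment: total = 74.55 mm.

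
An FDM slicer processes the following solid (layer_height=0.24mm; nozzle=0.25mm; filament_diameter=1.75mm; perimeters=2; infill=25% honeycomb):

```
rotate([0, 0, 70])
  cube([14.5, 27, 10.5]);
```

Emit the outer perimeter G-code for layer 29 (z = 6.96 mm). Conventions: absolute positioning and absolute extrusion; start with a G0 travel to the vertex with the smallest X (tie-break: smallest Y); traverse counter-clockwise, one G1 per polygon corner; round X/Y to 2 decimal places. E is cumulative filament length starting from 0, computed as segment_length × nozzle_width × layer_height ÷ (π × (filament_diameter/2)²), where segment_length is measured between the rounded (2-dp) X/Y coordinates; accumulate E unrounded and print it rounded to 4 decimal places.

At z = 6.96 mm: the 14.5×27 cube contributes its full rectangle; (whole slice rotated 70° about Z — lengths, areas and connectivity unchanged). The outline is a single polygon with 4 vertices. Extrusion per mm of travel: 0.25 × 0.24 / (π × 0.875²) = 0.024945. Accumulating E over each segment gives final E = 2.0705.

G0 X-25.37 Y9.23 Z6.96
G1 X0.00 Y0.00 E0.6734
G1 X4.96 Y13.63 E1.0353
G1 X-20.41 Y22.86 E1.7087
G1 X-25.37 Y9.23 E2.0705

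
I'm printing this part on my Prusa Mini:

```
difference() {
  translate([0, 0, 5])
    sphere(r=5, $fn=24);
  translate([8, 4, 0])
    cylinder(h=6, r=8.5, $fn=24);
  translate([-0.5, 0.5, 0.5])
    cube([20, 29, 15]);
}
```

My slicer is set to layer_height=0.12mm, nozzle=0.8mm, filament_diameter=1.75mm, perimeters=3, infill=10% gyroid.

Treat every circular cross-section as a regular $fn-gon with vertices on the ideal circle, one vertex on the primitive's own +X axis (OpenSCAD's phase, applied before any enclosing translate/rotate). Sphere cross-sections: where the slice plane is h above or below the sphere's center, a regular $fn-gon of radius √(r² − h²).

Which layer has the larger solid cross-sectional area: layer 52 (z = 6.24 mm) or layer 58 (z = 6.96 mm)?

Layer 52 (z = 6.24): the r=5 sphere slices to a regular 24-gon of circumradius 4.844 (√(r²−h²) with h=1.24 from center) (area = (24/2)·4.844²·sin(360°/24) = 72.87 mm²); the cylinder at (8, 4) is not intersected at this z (z outside [0, 6]); the cube at (-0.5, 0.5) is present — its section is the full 20×29 rectangle (area 580.00 mm²); Subtracting the remaining from the first: starting from the r=5 sphere (72.87 mm²), the 20×29 cube at (-0.5, 0.5) partially overlaps it — only the 17.97 mm² overlap (of its 580.00 mm²) is removed, clipping the outline — area = 54.90 mm². So its area = 54.90 mm². Layer 58 (z = 6.96): the r=5 sphere slices to a regular 24-gon of circumradius 4.600 (√(r²−h²) with h=1.96 from center) (area = (24/2)·4.600²·sin(360°/24) = 65.71 mm²); the cylinder at (8, 4) is not intersected at this z (z outside [0, 6]); the 20×29 cube at (-0.5, 0.5) contributes its full rectangle (area 580.00 mm²); Taking the first minus the rest: starting from the r=5 sphere (65.71 mm²), the 20×29 cube at (-0.5, 0.5) partially overlaps it — only the 16.18 mm² overlap (of its 580.00 mm²) is removed, clipping the outline — area = 49.54 mm². So its area = 49.54 mm². Layer 52 is larger (54.90 vs 49.54 mm²).

layer 52 (z = 6.24 mm)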